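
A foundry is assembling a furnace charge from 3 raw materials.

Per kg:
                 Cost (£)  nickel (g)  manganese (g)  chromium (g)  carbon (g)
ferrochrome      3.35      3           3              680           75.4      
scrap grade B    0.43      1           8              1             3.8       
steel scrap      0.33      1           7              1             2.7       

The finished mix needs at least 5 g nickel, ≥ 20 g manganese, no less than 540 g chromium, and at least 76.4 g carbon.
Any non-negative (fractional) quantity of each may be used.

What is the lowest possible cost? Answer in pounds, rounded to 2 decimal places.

£3.91

This is a linear program. Let x1 = kg of ferrochrome, x2 = kg of scrap grade B, x3 = kg of steel scrap.
Minimize 3.35x1 + 0.43x2 + 0.33x3 s.t.:
  3x1 + 1x2 + 1x3 ≥ 5   (nickel)
  3x1 + 8x2 + 7x3 ≥ 20   (manganese)
  680x1 + 1x2 + 1x3 ≥ 540   (chromium)
  75.4x1 + 3.8x2 + 2.7x3 ≥ 76.4   (carbon)
  x1, x2, x3 ≥ 0.
The optimal basis is {ferrochrome, steel scrap}; scrap grade B drops out. There the manganese and carbon constraints are tight.
Solving gives x1 = 0.9251, x3 = 2.461.
Total cost: 3.35·0.9251 + 0.33·2.461 = 3.9112.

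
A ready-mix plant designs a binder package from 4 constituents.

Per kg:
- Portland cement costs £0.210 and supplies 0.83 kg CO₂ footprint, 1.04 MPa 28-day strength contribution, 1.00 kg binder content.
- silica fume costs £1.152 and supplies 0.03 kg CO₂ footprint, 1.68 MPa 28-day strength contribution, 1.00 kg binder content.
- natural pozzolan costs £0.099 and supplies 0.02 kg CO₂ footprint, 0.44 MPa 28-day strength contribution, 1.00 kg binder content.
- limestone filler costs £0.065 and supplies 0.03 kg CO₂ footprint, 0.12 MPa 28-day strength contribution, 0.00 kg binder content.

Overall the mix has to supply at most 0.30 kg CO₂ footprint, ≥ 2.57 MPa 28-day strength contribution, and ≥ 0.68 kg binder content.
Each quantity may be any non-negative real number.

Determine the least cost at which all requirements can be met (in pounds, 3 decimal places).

Let x1 = kg of Portland cement, x2 = kg of silica fume, x3 = kg of natural pozzolan, x4 = kg of limestone filler.
min 0.21x1 + 1.152x2 + 0.099x3 + 0.065x4 subject to:
  0.83x1 + 0.03x2 + 0.02x3 + 0.03x4 ≤ 0.3   (CO₂ footprint)
  1.04x1 + 1.68x2 + 0.44x3 + 0.12x4 ≥ 2.57   (28-day strength contribution)
  1x1 + 1x2 + 1x3 ≥ 0.68   (binder content)
  x1, x2, x3, x4 ≥ 0.
The optimal basis is {Portland cement, natural pozzolan}; silica fume, limestone filler drop out. Binding constraints: CO₂ footprint and 28-day strength contribution.
Solving gives x1 = 0.234, x3 = 5.288.
Cost = 0.21·0.234 + 0.099·5.288 = 0.57265.

£0.573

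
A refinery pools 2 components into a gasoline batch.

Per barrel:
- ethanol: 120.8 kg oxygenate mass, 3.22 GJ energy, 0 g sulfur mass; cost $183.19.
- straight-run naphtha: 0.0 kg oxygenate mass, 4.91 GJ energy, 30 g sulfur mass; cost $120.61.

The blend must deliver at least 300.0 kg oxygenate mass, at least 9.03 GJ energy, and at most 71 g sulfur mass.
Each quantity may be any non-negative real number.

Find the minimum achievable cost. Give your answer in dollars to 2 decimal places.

$480.32

Let x1 = barrels of ethanol, x2 = barrels of straight-run naphtha.
Minimize 183.19x1 + 120.61x2 subject to:
  120.8x1 ≥ 300   (oxygenate mass)
  3.22x1 + 4.91x2 ≥ 9.03   (energy)
  30x2 ≤ 71   (sulfur mass)
  x1, x2 ≥ 0.
Both inputs are positive at the optimum. The oxygenate mass and energy requirements are met with equality.
Optimal quantities: ethanol = 2.4834 barrels, straight-run naphtha = 0.21045 barrels.
Hence cost = 183.19·2.4834 + 120.61·0.21045 = $480.3164.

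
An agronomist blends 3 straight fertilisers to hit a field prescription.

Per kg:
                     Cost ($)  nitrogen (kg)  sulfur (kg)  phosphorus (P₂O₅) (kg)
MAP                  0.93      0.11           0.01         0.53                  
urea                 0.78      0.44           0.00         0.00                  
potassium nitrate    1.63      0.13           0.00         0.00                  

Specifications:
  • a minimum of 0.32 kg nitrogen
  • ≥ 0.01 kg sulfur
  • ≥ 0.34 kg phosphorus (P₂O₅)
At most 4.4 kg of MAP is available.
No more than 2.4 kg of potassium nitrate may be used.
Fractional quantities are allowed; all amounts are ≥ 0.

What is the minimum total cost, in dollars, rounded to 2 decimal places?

Let x1 = kg of MAP, x2 = kg of urea, x3 = kg of potassium nitrate.
Minimize 0.93x1 + 0.78x2 + 1.63x3 with:
  0.11x1 + 0.44x2 + 0.13x3 ≥ 0.32   (nitrogen)
  0.01x1 ≥ 0.01   (sulfur)
  0.53x1 ≥ 0.34   (phosphorus (P₂O₅))
  x1 ≤ 4.4
  x3 ≤ 2.4
  x1, x2, x3 ≥ 0.
The minimum-cost mix takes nothing from potassium nitrate — only MAP, urea. The nitrogen and sulfur requirements are met with equality.
Solving gives x1 = 1, x2 = 0.4773.
Objective = 0.93·1 + 0.78·0.4773 = 1.3023.

$1.30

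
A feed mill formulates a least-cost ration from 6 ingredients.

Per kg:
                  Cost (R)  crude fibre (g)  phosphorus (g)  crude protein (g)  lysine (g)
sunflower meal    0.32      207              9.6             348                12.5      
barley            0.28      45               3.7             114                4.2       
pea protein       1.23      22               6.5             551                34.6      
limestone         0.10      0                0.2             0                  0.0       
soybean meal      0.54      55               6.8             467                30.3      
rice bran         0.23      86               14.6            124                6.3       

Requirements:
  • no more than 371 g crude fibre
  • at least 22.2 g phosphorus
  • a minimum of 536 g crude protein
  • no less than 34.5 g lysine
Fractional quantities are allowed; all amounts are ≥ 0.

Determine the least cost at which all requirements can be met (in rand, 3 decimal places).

This is a linear program. Let x1 = kg of sunflower meal, x2 = kg of barley, x3 = kg of pea protein, x4 = kg of limestone, x5 = kg of soybean meal, x6 = kg of rice bran.
Minimize 0.32x1 + 0.28x2 + 1.23x3 + 0.1x4 + 0.54x5 + 0.23x6 s.t.:
  207x1 + 45x2 + 22x3 + 55x5 + 86x6 ≤ 371   (crude fibre)
  9.6x1 + 3.7x2 + 6.5x3 + 0.2x4 + 6.8x5 + 14.6x6 ≥ 22.2   (phosphorus)
  348x1 + 114x2 + 551x3 + 467x5 + 124x6 ≥ 536   (crude protein)
  12.5x1 + 4.2x2 + 34.6x3 + 30.3x5 + 6.3x6 ≥ 34.5   (lysine)
  x1, x2, x3, x4, x5, x6 ≥ 0.
The minimum-cost mix takes nothing from sunflower meal, barley, pea protein, limestone — only soybean meal, rice bran. There the phosphorus and lysine constraints are tight.
Optimal quantities: soybean meal = 0.9106 kg, rice bran = 1.096 kg.
Hence cost = 0.54·0.9106 + 0.23·1.096 = R0.74380.

R0.744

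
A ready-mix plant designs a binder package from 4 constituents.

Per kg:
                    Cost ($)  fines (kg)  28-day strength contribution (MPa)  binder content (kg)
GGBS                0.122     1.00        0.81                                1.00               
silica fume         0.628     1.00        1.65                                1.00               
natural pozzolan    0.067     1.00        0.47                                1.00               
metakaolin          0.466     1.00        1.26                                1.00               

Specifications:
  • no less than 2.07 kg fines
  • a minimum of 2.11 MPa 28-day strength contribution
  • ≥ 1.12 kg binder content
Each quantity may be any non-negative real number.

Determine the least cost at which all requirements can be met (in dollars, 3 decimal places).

Let x1 = kg of GGBS, x2 = kg of silica fume, x3 = kg of natural pozzolan, x4 = kg of metakaolin.
Minimise 0.122x1 + 0.628x2 + 0.067x3 + 0.466x4 s.t.:
  1x1 + 1x2 + 1x3 + 1x4 ≥ 2.07   (fines)
  0.81x1 + 1.65x2 + 0.47x3 + 1.26x4 ≥ 2.11   (28-day strength contribution)
  1x1 + 1x2 + 1x3 + 1x4 ≥ 1.12   (binder content)
  x1, x2, x3, x4 ≥ 0.
At the optimum only natural pozzolan is positive (GGBS, silica fume, metakaolin = 0). There the 28-day strength contribution constraint is tight.
Optimal quantities: natural pozzolan = 4.489 kg.
Hence cost = 0.067·4.489 = $0.30076.

$0.301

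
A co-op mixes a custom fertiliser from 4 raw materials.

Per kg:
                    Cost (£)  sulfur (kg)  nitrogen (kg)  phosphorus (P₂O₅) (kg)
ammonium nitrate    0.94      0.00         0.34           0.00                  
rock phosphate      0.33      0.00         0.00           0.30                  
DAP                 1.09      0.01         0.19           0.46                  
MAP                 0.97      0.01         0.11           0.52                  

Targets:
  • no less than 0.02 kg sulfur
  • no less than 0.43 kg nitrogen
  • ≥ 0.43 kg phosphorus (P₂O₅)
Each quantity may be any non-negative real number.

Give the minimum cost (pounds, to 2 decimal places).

£2.32

Let x1 = kg of ammonium nitrate, x2 = kg of rock phosphate, x3 = kg of DAP, x4 = kg of MAP.
min 0.94x1 + 0.33x2 + 1.09x3 + 0.97x4 with:
  0.01x3 + 0.01x4 ≥ 0.02   (sulfur)
  0.34x1 + 0.19x3 + 0.11x4 ≥ 0.43   (nitrogen)
  0.3x2 + 0.46x3 + 0.52x4 ≥ 0.43   (phosphorus (P₂O₅))
  x1, x2, x3, x4 ≥ 0.
The optimal basis is {ammonium nitrate, DAP}; rock phosphate, MAP drop out. Binding constraints: sulfur and nitrogen.
Solving gives x1 = 0.1471, x3 = 2.
Hence cost = 0.94·0.1471 + 1.09·2 = £2.3183.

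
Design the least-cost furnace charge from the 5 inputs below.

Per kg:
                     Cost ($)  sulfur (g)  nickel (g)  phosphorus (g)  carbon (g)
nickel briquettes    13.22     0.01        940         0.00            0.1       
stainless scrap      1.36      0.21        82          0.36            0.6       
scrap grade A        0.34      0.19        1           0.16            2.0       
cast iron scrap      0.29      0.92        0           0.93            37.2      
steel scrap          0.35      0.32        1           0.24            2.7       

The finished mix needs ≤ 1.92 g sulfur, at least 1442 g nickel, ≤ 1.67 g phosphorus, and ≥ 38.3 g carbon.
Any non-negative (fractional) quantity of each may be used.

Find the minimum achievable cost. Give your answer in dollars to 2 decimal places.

Let x1 = kg of nickel briquettes, x2 = kg of stainless scrap, x3 = kg of scrap grade A, x4 = kg of cast iron scrap, x5 = kg of steel scrap.
min 13.22x1 + 1.36x2 + 0.34x3 + 0.29x4 + 0.35x5 with:
  0.01x1 + 0.21x2 + 0.19x3 + 0.92x4 + 0.32x5 ≤ 1.92   (sulfur)
  940x1 + 82x2 + 1x3 + 1x5 ≥ 1442   (nickel)
  0.36x2 + 0.16x3 + 0.93x4 + 0.24x5 ≤ 1.67   (phosphorus)
  0.1x1 + 0.6x2 + 2x3 + 37.2x4 + 2.7x5 ≥ 38.3   (carbon)
  x1, x2, x3, x4, x5 ≥ 0.
The optimal basis is {nickel briquettes, cast iron scrap}; stainless scrap, scrap grade A, steel scrap drop out. Binding constraints: nickel and carbon.
So nickel briquettes = 1.534 kg, cast iron scrap = 1.025 kg.
Objective = 13.22·1.534 + 0.29·1.025 = 20.5767.

$20.58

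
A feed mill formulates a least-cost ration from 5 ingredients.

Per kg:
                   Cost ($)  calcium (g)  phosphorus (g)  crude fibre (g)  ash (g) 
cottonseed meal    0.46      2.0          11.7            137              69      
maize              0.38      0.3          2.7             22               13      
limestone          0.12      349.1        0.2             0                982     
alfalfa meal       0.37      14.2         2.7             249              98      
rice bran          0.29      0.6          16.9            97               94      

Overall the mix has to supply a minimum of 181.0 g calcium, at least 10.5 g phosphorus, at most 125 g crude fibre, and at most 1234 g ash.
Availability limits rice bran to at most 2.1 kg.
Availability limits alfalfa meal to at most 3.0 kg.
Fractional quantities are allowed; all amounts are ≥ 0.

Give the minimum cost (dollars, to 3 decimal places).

$0.240

Set it up as a linear program. Let x1 = kg of cottonseed meal, x2 = kg of maize, x3 = kg of limestone, x4 = kg of alfalfa meal, x5 = kg of rice bran.
Minimize 0.46x1 + 0.38x2 + 0.12x3 + 0.37x4 + 0.29x5 s.t.:
  2x1 + 0.3x2 + 349.1x3 + 14.2x4 + 0.6x5 ≥ 181   (calcium)
  11.7x1 + 2.7x2 + 0.2x3 + 2.7x4 + 16.9x5 ≥ 10.5   (phosphorus)
  137x1 + 22x2 + 249x4 + 97x5 ≤ 125   (crude fibre)
  69x1 + 13x2 + 982x3 + 98x4 + 94x5 ≤ 1234   (ash)
  x5 ≤ 2.1
  x4 ≤ 3
  x1, x2, x3, x4, x5 ≥ 0.
The cheapest feasible vertex uses only limestone, rice bran; cottonseed meal, maize, alfalfa meal are not used. There the calcium and phosphorus constraints are tight.
That vertex is x3 = 0.5174, x5 = 0.6152.
Cost = 0.12·0.5174 + 0.29·0.6152 = 0.240496.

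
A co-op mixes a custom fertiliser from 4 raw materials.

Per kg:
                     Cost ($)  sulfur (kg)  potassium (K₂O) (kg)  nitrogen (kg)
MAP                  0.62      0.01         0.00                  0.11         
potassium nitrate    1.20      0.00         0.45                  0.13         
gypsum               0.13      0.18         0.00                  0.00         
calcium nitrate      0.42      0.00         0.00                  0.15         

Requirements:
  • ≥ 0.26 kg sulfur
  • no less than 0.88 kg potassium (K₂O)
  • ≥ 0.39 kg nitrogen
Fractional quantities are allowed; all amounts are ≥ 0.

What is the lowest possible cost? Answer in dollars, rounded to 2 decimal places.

$2.91

This is a linear program. Let x1 = kg of MAP, x2 = kg of potassium nitrate, x3 = kg of gypsum, x4 = kg of calcium nitrate.
min 0.62x1 + 1.2x2 + 0.13x3 + 0.42x4 s.t.:
  0.01x1 + 0.18x3 ≥ 0.26   (sulfur)
  0.45x2 ≥ 0.88   (potassium (K₂O))
  0.11x1 + 0.13x2 + 0.15x4 ≥ 0.39   (nitrogen)
  x1, x2, x3, x4 ≥ 0.
The optimal basis is {potassium nitrate, gypsum, calcium nitrate}; MAP drops out. The sulfur, potassium (K₂O), nitrogen requirements are met with equality.
Solving gives x2 = 1.9556, x3 = 1.4444, x4 = 0.90519.
Hence cost = 1.2·1.9556 + 0.13·1.4444 + 0.42·0.90519 = $2.9147.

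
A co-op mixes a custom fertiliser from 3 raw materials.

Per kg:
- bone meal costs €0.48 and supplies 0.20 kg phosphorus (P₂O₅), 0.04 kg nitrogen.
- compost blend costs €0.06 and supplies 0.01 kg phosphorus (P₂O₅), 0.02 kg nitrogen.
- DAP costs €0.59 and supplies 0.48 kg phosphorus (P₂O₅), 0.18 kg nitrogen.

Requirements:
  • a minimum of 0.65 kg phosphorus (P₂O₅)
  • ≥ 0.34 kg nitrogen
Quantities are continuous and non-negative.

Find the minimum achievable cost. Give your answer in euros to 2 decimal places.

This is a linear program. Let x1 = kg of bone meal, x2 = kg of compost blend, x3 = kg of DAP.
Minimise 0.48x1 + 0.06x2 + 0.59x3 subject to:
  0.2x1 + 0.01x2 + 0.48x3 ≥ 0.65   (phosphorus (P₂O₅))
  0.04x1 + 0.02x2 + 0.18x3 ≥ 0.34   (nitrogen)
  x1, x2, x3 ≥ 0.
The cheapest feasible vertex uses only compost blend, DAP; bone meal is not used. There the phosphorus (P₂O₅) and nitrogen constraints are tight.
That vertex is x2 = 5.923, x3 = 1.231.
Cost = 0.06·5.923 + 0.59·1.231 = 1.0817.

€1.08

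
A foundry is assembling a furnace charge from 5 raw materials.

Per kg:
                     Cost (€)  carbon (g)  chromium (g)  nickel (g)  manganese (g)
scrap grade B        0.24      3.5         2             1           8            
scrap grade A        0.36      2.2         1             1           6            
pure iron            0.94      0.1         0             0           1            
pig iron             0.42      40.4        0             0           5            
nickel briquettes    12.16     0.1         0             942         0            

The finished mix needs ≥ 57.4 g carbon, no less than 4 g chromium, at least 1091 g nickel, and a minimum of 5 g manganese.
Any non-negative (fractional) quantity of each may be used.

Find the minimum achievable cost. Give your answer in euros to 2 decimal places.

This is a linear program. Let x1 = kg of scrap grade B, x2 = kg of scrap grade A, x3 = kg of pure iron, x4 = kg of pig iron, x5 = kg of nickel briquettes.
min 0.24x1 + 0.36x2 + 0.94x3 + 0.42x4 + 12.16x5 s.t.:
  3.5x1 + 2.2x2 + 0.1x3 + 40.4x4 + 0.1x5 ≥ 57.4   (carbon)
  2x1 + 1x2 ≥ 4   (chromium)
  1x1 + 1x2 + 942x5 ≥ 1091   (nickel)
  8x1 + 6x2 + 1x3 + 5x4 ≥ 5   (manganese)
  x1, x2, x3, x4, x5 ≥ 0.
At the optimum only scrap grade B, pig iron, nickel briquettes are positive (scrap grade A, pure iron = 0). The carbon, chromium, nickel requirements are met with equality.
That vertex is x1 = 2, x4 = 1.245, x5 = 1.156.
Hence cost = 0.24·2 + 0.42·1.245 + 12.16·1.156 = €15.0599.

€15.06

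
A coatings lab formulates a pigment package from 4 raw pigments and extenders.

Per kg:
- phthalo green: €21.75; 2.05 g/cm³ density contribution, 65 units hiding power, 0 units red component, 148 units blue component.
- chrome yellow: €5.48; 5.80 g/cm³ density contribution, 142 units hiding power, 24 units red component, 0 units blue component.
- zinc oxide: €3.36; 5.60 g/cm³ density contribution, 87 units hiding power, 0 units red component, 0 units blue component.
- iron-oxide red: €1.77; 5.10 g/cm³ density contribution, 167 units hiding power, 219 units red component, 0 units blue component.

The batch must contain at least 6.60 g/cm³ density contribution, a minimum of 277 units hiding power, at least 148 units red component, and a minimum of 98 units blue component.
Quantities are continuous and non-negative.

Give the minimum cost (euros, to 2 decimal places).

€16.88

Let x1 = kg of phthalo green, x2 = kg of chrome yellow, x3 = kg of zinc oxide, x4 = kg of iron-oxide red.
Minimize 21.75x1 + 5.48x2 + 3.36x3 + 1.77x4 subject to:
  2.05x1 + 5.8x2 + 5.6x3 + 5.1x4 ≥ 6.6   (density contribution)
  65x1 + 142x2 + 87x3 + 167x4 ≥ 277   (hiding power)
  24x2 + 219x4 ≥ 148   (red component)
  148x1 ≥ 98   (blue component)
  x1, x2, x3, x4 ≥ 0.
At the optimum only phthalo green, iron-oxide red are positive (chrome yellow, zinc oxide = 0). Binding constraints: hiding power and blue component.
Solving gives x1 = 0.6622, x4 = 1.401.
Cost = 21.75·0.6622 + 1.77·1.401 = 16.8826.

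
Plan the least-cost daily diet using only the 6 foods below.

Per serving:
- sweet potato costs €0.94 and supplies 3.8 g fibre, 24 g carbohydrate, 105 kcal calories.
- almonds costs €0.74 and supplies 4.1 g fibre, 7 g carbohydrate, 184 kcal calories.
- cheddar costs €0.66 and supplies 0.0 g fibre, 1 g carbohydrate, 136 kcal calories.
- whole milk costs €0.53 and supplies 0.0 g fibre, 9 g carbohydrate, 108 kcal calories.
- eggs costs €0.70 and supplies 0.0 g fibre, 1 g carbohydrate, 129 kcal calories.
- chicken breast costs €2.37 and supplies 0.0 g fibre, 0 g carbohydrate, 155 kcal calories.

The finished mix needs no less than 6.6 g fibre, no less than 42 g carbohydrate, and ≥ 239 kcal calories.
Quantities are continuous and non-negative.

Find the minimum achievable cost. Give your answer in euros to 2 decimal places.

€1.80

Let x1 = servings of sweet potato, x2 = servings of almonds, x3 = servings of cheddar, x4 = servings of whole milk, x5 = servings of eggs, x6 = servings of chicken breast.
Minimize 0.94x1 + 0.74x2 + 0.66x3 + 0.53x4 + 0.7x5 + 2.37x6 subject to:
  3.8x1 + 4.1x2 ≥ 6.6   (fibre)
  24x1 + 7x2 + 1x3 + 9x4 + 1x5 ≥ 42   (carbohydrate)
  105x1 + 184x2 + 136x3 + 108x4 + 129x5 + 155x6 ≥ 239   (calories)
  x1, x2, x3, x4, x5, x6 ≥ 0.
The optimal basis is {sweet potato, almonds, whole milk}; cheddar, eggs, chicken breast drop out. Binding constraints: fibre, carbohydrate, calories.
Optimal quantities: sweet potato = 1.545 servings, almonds = 0.1777 servings, whole milk = 0.4081 servings.
Cost = 0.94·1.545 + 0.74·0.1777 + 0.53·0.4081 = 1.8001.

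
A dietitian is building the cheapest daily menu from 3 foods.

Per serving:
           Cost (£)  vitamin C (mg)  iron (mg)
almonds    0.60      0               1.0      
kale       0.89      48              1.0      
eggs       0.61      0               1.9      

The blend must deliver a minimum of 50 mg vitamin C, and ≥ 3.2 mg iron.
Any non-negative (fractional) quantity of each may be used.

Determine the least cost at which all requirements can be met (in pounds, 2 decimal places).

£1.62

Treat it as an LP. Let x1 = servings of almonds, x2 = servings of kale, x3 = servings of eggs.
min 0.6x1 + 0.89x2 + 0.61x3 subject to:
  48x2 ≥ 50   (vitamin C)
  1x1 + 1x2 + 1.9x3 ≥ 3.2   (iron)
  x1, x2, x3 ≥ 0.
The minimum-cost mix takes nothing from almonds — only kale, eggs. The vitamin C and iron requirements are met with equality.
Solving gives x2 = 1.042, x3 = 1.136.
Total cost: 0.89·1.042 + 0.61·1.136 = 1.6203.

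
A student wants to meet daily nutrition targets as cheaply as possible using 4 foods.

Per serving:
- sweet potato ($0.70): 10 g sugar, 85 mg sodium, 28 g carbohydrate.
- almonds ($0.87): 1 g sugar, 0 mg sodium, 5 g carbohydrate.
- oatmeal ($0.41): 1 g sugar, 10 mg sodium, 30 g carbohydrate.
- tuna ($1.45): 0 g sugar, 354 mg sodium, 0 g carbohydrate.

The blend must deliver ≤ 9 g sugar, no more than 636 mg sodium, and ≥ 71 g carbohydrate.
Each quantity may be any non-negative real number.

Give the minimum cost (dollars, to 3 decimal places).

This is a linear program. Let x1 = servings of sweet potato, x2 = servings of almonds, x3 = servings of oatmeal, x4 = servings of tuna.
Minimise 0.7x1 + 0.87x2 + 0.41x3 + 1.45x4 s.t.:
  10x1 + 1x2 + 1x3 ≤ 9   (sugar)
  85x1 + 10x3 + 354x4 ≤ 636   (sodium)
  28x1 + 5x2 + 30x3 ≥ 71   (carbohydrate)
  x1, x2, x3, x4 ≥ 0.
At the optimum only oatmeal is positive (sweet potato, almonds, tuna = 0). The carbohydrate requirement is met with equality.
Solving gives x3 = 2.367.
Hence cost = 0.41·2.367 = $0.97047.

$0.970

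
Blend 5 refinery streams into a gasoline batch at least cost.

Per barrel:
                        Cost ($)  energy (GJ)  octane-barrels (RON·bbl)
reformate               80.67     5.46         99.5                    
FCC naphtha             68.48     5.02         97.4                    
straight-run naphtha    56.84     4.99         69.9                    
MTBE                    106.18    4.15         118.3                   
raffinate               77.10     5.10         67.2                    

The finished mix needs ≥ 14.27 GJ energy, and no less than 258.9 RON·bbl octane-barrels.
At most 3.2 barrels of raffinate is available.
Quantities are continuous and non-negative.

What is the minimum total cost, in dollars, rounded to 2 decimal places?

$187.16

Let x1 = barrels of reformate, x2 = barrels of FCC naphtha, x3 = barrels of straight-run naphtha, x4 = barrels of MTBE, x5 = barrels of raffinate.
Minimize 80.67x1 + 68.48x2 + 56.84x3 + 106.18x4 + 77.1x5 s.t.:
  5.46x1 + 5.02x2 + 4.99x3 + 4.15x4 + 5.1x5 ≥ 14.27   (energy)
  99.5x1 + 97.4x2 + 69.9x3 + 118.3x4 + 67.2x5 ≥ 258.9   (octane-barrels)
  x5 ≤ 3.2
  x1, x2, x3, x4, x5 ≥ 0.
At the optimum only FCC naphtha, straight-run naphtha are positive (reformate, MTBE, raffinate = 0). The energy and octane-barrels requirements are met with equality.
That vertex is x2 = 2.178956, x3 = 0.6676633.
Hence cost = 68.48·2.178956 + 56.84·0.6676633 = $187.1649.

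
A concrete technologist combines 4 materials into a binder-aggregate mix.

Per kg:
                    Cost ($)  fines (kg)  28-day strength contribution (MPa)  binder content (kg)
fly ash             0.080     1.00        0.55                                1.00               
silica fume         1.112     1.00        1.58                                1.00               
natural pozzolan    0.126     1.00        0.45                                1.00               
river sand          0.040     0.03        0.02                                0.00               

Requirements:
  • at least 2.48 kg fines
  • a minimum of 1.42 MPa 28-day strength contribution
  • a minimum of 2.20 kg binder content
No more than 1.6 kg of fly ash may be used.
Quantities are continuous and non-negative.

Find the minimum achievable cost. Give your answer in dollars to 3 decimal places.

$0.279

This is a linear program. Let x1 = kg of fly ash, x2 = kg of silica fume, x3 = kg of natural pozzolan, x4 = kg of river sand.
min 0.08x1 + 1.112x2 + 0.126x3 + 0.04x4 with:
  1x1 + 1x2 + 1x3 + 0.03x4 ≥ 2.48   (fines)
  0.55x1 + 1.58x2 + 0.45x3 + 0.02x4 ≥ 1.42   (28-day strength contribution)
  1x1 + 1x2 + 1x3 ≥ 2.2   (binder content)
  x1 ≤ 1.6
  x1, x2, x3, x4 ≥ 0.
The minimum-cost mix takes nothing from silica fume, river sand — only fly ash, natural pozzolan. The 28-day strength contribution and the fly ash cap requirements are met with equality.
So fly ash = 1.6 kg, natural pozzolan = 1.2 kg.
Cost = 0.08·1.6 + 0.126·1.2 = 0.27920.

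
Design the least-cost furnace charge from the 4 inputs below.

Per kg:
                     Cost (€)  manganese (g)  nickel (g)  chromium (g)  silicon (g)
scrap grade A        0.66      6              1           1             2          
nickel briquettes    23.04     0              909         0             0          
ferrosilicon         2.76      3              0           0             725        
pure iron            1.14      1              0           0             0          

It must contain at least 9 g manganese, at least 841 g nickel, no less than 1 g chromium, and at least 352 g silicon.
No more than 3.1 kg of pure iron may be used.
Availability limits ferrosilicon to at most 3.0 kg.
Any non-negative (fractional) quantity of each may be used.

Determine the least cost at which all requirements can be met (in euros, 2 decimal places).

This is a linear program. Let x1 = kg of scrap grade A, x2 = kg of nickel briquettes, x3 = kg of ferrosilicon, x4 = kg of pure iron.
Minimize 0.66x1 + 23.04x2 + 2.76x3 + 1.14x4 subject to:
  6x1 + 3x3 + 1x4 ≥ 9   (manganese)
  1x1 + 909x2 ≥ 841   (nickel)
  1x1 ≥ 1   (chromium)
  2x1 + 725x3 ≥ 352   (silicon)
  x4 ≤ 3.1
  x3 ≤ 3
  x1, x2, x3, x4 ≥ 0.
The cheapest feasible vertex uses only scrap grade A, nickel briquettes, ferrosilicon; pure iron is not used. There the manganese, nickel, silicon constraints are tight.
So scrap grade A = 1.259 kg, nickel briquettes = 0.9238 kg, ferrosilicon = 0.482 kg.
Hence cost = 0.66·1.259 + 23.04·0.9238 + 2.76·0.482 = €23.4456.

€23.45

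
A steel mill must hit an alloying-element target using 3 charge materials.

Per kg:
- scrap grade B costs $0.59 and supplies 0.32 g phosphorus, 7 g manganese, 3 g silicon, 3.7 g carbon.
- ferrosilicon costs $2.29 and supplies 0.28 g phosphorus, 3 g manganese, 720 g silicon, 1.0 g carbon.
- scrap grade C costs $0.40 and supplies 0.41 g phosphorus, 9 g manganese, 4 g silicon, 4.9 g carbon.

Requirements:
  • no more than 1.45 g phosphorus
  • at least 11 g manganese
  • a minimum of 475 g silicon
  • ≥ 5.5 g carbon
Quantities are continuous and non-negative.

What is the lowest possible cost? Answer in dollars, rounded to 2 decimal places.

Set it up as a linear program. Let x1 = kg of scrap grade B, x2 = kg of ferrosilicon, x3 = kg of scrap grade C.
Minimize 0.59x1 + 2.29x2 + 0.4x3 with:
  0.32x1 + 0.28x2 + 0.41x3 ≤ 1.45   (phosphorus)
  7x1 + 3x2 + 9x3 ≥ 11   (manganese)
  3x1 + 720x2 + 4x3 ≥ 475   (silicon)
  3.7x1 + 1x2 + 4.9x3 ≥ 5.5   (carbon)
  x1, x2, x3 ≥ 0.
At the optimum only ferrosilicon, scrap grade C are positive (scrap grade B = 0). Binding constraints: manganese and silicon.
Optimal quantities: ferrosilicon = 0.6541 kg, scrap grade C = 1.004 kg.
Total cost: 2.29·0.6541 + 0.4·1.004 = 1.8995.

$1.90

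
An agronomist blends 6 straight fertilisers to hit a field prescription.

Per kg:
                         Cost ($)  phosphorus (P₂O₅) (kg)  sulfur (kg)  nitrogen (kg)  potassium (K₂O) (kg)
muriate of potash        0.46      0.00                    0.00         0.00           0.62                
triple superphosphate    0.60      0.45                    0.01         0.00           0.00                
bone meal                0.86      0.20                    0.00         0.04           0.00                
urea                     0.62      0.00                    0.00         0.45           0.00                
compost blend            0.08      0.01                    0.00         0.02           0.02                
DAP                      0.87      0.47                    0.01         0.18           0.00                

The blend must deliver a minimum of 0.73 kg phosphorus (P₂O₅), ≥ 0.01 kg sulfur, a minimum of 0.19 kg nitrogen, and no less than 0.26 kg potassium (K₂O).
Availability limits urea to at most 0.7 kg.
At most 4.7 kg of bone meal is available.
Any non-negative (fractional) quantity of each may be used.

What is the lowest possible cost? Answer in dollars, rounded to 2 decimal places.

$1.42

Let x1 = kg of muriate of potash, x2 = kg of triple superphosphate, x3 = kg of bone meal, x4 = kg of urea, x5 = kg of compost blend, x6 = kg of DAP.
Minimise 0.46x1 + 0.6x2 + 0.86x3 + 0.62x4 + 0.08x5 + 0.87x6 subject to:
  0.45x2 + 0.2x3 + 0.01x5 + 0.47x6 ≥ 0.73   (phosphorus (P₂O₅))
  0.01x2 + 0.01x6 ≥ 0.01   (sulfur)
  0.04x3 + 0.45x4 + 0.02x5 + 0.18x6 ≥ 0.19   (nitrogen)
  0.62x1 + 0.02x5 ≥ 0.26   (potassium (K₂O))
  x4 ≤ 0.7
  x3 ≤ 4.7
  x1, x2, x3, x4, x5, x6 ≥ 0.
The optimal basis is {muriate of potash, triple superphosphate, DAP}; bone meal, urea, compost blend drop out. Binding constraints: phosphorus (P₂O₅), nitrogen, potassium (K₂O).
Optimal quantities: muriate of potash = 0.4194 kg, triple superphosphate = 0.5198 kg, DAP = 1.056 kg.
Objective = 0.46·0.4194 + 0.6·0.5198 + 0.87·1.056 = 1.4235.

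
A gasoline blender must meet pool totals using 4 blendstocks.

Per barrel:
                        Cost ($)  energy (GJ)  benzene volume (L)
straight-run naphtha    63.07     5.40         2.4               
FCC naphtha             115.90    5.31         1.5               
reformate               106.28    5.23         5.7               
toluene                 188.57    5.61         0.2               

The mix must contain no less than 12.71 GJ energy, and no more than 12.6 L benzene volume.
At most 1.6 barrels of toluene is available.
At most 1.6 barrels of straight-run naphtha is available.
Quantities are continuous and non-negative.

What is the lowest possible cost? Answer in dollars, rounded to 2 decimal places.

$183.62

This is a linear program. Let x1 = barrels of straight-run naphtha, x2 = barrels of FCC naphtha, x3 = barrels of reformate, x4 = barrels of toluene.
Minimise 63.07x1 + 115.9x2 + 106.28x3 + 188.57x4 with:
  5.4x1 + 5.31x2 + 5.23x3 + 5.61x4 ≥ 12.71   (energy)
  2.4x1 + 1.5x2 + 5.7x3 + 0.2x4 ≤ 12.6   (benzene volume)
  x4 ≤ 1.6
  x1 ≤ 1.6
  x1, x2, x3, x4 ≥ 0.
The minimum-cost mix takes nothing from FCC naphtha, toluene — only straight-run naphtha, reformate. There the energy and the straight-run naphtha cap constraints are tight.
That vertex is x1 = 1.6, x3 = 0.7782.
Cost = 63.07·1.6 + 106.28·0.7782 = 183.6191.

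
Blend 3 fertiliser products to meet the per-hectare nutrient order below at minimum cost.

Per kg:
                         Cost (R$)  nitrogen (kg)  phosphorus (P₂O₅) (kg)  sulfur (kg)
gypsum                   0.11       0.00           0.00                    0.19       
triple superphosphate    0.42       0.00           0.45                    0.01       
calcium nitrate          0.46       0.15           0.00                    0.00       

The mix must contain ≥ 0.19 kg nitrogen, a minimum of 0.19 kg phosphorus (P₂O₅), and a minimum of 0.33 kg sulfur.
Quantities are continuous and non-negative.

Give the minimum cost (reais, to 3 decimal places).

R$0.949

Let x1 = kg of gypsum, x2 = kg of triple superphosphate, x3 = kg of calcium nitrate.
min 0.11x1 + 0.42x2 + 0.46x3 s.t.:
  0.15x3 ≥ 0.19   (nitrogen)
  0.45x2 ≥ 0.19   (phosphorus (P₂O₅))
  0.19x1 + 0.01x2 ≥ 0.33   (sulfur)
  x1, x2, x3 ≥ 0.
The optimal mix uses every input. There the nitrogen, phosphorus (P₂O₅), sulfur constraints are tight.
That vertex is x1 = 1.715, x2 = 0.4222, x3 = 1.267.
Objective = 0.11·1.715 + 0.42·0.4222 + 0.46·1.267 = 0.94879.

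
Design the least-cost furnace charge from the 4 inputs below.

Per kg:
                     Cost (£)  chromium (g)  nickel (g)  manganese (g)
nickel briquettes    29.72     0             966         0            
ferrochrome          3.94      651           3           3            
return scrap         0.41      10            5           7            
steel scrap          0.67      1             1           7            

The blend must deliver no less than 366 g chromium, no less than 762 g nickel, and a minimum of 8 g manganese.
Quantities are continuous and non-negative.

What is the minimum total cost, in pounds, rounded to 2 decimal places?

£25.79

Set it up as a linear program. Let x1 = kg of nickel briquettes, x2 = kg of ferrochrome, x3 = kg of return scrap, x4 = kg of steel scrap.
min 29.72x1 + 3.94x2 + 0.41x3 + 0.67x4 subject to:
  651x2 + 10x3 + 1x4 ≥ 366   (chromium)
  966x1 + 3x2 + 5x3 + 1x4 ≥ 762   (nickel)
  3x2 + 7x3 + 7x4 ≥ 8   (manganese)
  x1, x2, x3, x4 ≥ 0.
The optimal basis is {nickel briquettes, ferrochrome, return scrap}; steel scrap drops out. There the chromium, nickel, manganese constraints are tight.
So nickel briquettes = 0.7824 kg, ferrochrome = 0.5483 kg, return scrap = 0.9079 kg.
Hence cost = 29.72·0.7824 + 3.94·0.5483 + 0.41·0.9079 = £25.7855.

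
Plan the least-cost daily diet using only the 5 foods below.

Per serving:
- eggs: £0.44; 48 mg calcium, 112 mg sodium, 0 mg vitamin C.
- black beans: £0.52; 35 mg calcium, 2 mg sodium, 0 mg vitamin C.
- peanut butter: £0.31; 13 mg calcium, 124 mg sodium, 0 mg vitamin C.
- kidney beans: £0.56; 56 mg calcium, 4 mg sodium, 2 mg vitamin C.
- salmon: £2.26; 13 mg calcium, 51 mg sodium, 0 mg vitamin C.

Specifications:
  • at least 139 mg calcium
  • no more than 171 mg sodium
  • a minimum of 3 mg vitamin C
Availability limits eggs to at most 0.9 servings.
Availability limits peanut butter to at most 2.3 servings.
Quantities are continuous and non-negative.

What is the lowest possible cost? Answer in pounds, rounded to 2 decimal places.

Set it up as a linear program. Let x1 = servings of eggs, x2 = servings of black beans, x3 = servings of peanut butter, x4 = servings of kidney beans, x5 = servings of salmon.
Minimise 0.44x1 + 0.52x2 + 0.31x3 + 0.56x4 + 2.26x5 subject to:
  48x1 + 35x2 + 13x3 + 56x4 + 13x5 ≥ 139   (calcium)
  112x1 + 2x2 + 124x3 + 4x4 + 51x5 ≤ 171   (sodium)
  2x4 ≥ 3   (vitamin C)
  x1 ≤ 0.9
  x3 ≤ 2.3
  x1, x2, x3, x4, x5 ≥ 0.
At the optimum only eggs, kidney beans are positive (black beans, peanut butter, salmon = 0). There the calcium and the eggs cap constraints are tight.
That vertex is x1 = 0.9, x4 = 1.711.
Hence cost = 0.44·0.9 + 0.56·1.711 = £1.3542.

£1.35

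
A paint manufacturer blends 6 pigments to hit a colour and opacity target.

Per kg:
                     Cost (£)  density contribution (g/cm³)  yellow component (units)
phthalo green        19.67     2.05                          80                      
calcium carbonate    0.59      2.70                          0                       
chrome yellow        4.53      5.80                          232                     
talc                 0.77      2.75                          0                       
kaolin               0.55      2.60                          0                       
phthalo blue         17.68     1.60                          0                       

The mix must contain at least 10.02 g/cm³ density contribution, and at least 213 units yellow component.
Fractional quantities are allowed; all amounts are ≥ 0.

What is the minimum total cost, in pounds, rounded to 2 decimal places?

£5.15

This is a linear program. Let x1 = kg of phthalo green, x2 = kg of calcium carbonate, x3 = kg of chrome yellow, x4 = kg of talc, x5 = kg of kaolin, x6 = kg of phthalo blue.
Minimise 19.67x1 + 0.59x2 + 4.53x3 + 0.77x4 + 0.55x5 + 17.68x6 s.t.:
  2.05x1 + 2.7x2 + 5.8x3 + 2.75x4 + 2.6x5 + 1.6x6 ≥ 10.02   (density contribution)
  80x1 + 232x3 ≥ 213   (yellow component)
  x1, x2, x3, x4, x5, x6 ≥ 0.
The minimum-cost mix takes nothing from phthalo green, calcium carbonate, talc, phthalo blue — only chrome yellow, kaolin. There the density contribution and yellow component constraints are tight.
So chrome yellow = 0.9181 kg, kaolin = 1.806 kg.
Objective = 4.53·0.9181 + 0.55·1.806 = 5.1523.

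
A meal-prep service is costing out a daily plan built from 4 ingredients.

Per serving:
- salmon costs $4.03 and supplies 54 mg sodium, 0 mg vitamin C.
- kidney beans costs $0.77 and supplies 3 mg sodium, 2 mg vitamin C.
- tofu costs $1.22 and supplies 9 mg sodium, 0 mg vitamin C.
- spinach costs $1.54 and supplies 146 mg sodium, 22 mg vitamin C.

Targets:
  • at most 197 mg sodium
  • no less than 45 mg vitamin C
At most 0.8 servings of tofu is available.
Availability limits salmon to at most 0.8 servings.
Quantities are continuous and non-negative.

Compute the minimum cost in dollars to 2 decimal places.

$9.38

Set it up as a linear program. Let x1 = servings of salmon, x2 = servings of kidney beans, x3 = servings of tofu, x4 = servings of spinach.
Minimise 4.03x1 + 0.77x2 + 1.22x3 + 1.54x4 with:
  54x1 + 3x2 + 9x3 + 146x4 ≤ 197   (sodium)
  2x2 + 22x4 ≥ 45   (vitamin C)
  x3 ≤ 0.8
  x1 ≤ 0.8
  x1, x2, x3, x4 ≥ 0.
The optimal basis is {kidney beans, spinach}; salmon, tofu drop out. Binding constraints: sodium and vitamin C.
Optimal quantities: kidney beans = 9.894 servings, spinach = 1.146 servings.
Objective = 0.77·9.894 + 1.54·1.146 = 9.3832.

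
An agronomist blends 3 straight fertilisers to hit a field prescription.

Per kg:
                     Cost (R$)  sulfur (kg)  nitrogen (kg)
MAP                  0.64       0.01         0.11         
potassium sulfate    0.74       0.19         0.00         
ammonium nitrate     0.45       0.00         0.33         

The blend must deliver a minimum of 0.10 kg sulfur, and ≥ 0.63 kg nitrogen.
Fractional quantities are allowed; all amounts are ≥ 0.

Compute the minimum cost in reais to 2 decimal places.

R$1.25

This is a linear program. Let x1 = kg of MAP, x2 = kg of potassium sulfate, x3 = kg of ammonium nitrate.
Minimise 0.64x1 + 0.74x2 + 0.45x3 s.t.:
  0.01x1 + 0.19x2 ≥ 0.1   (sulfur)
  0.11x1 + 0.33x3 ≥ 0.63   (nitrogen)
  x1, x2, x3 ≥ 0.
The minimum-cost mix takes nothing from MAP — only potassium sulfate, ammonium nitrate. Binding constraints: sulfur and nitrogen.
Optimal quantities: potassium sulfate = 0.5263 kg, ammonium nitrate = 1.909 kg.
Total cost: 0.74·0.5263 + 0.45·1.909 = 1.2485.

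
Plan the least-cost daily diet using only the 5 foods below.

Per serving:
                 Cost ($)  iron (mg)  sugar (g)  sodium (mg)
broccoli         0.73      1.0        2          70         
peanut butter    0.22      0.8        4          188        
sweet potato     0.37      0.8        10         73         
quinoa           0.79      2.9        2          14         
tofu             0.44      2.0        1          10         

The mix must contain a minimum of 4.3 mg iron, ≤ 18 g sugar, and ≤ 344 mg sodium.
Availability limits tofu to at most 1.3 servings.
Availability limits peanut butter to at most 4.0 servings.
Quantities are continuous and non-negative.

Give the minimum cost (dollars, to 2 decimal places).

Let x1 = servings of broccoli, x2 = servings of peanut butter, x3 = servings of sweet potato, x4 = servings of quinoa, x5 = servings of tofu.
min 0.73x1 + 0.22x2 + 0.37x3 + 0.79x4 + 0.44x5 s.t.:
  1x1 + 0.8x2 + 0.8x3 + 2.9x4 + 2x5 ≥ 4.3   (iron)
  2x1 + 4x2 + 10x3 + 2x4 + 1x5 ≤ 18   (sugar)
  70x1 + 188x2 + 73x3 + 14x4 + 10x5 ≤ 344   (sodium)
  x5 ≤ 1.3
  x2 ≤ 4
  x1, x2, x3, x4, x5 ≥ 0.
At the optimum only quinoa, tofu are positive (broccoli, peanut butter, sweet potato = 0). There the iron and the tofu cap constraints are tight.
So quinoa = 0.5862 servings, tofu = 1.3 servings.
Total cost: 0.79·0.5862 + 0.44·1.3 = 1.0351.

$1.04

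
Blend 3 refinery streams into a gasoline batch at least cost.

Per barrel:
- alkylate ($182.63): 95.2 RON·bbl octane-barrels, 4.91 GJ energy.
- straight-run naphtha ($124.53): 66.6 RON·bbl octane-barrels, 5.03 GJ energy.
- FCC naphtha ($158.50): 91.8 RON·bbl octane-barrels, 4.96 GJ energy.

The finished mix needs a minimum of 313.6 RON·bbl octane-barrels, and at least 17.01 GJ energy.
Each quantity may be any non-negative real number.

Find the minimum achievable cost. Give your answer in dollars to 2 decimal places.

Treat it as an LP. Let x1 = barrels of alkylate, x2 = barrels of straight-run naphtha, x3 = barrels of FCC naphtha.
min 182.63x1 + 124.53x2 + 158.5x3 with:
  95.2x1 + 66.6x2 + 91.8x3 ≥ 313.6   (octane-barrels)
  4.91x1 + 5.03x2 + 4.96x3 ≥ 17.01   (energy)
  x1, x2, x3 ≥ 0.
The cheapest feasible vertex uses only straight-run naphtha, FCC naphtha; alkylate is not used. There the octane-barrels and energy constraints are tight.
Solving gives x2 = 0.046128, x3 = 3.3827.
Objective = 124.53·0.046128 + 158.5·3.3827 = 541.9023.

$541.90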